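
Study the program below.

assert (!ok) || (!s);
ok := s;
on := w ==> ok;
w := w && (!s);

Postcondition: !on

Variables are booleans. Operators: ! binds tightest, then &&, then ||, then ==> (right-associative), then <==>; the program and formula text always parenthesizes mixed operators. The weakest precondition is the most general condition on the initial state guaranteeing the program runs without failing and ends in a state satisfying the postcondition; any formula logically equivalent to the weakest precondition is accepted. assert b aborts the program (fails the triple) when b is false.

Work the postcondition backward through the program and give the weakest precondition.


Working backward. After the program, !on must hold.
Before w := w && (!s): !on
Before on := w ==> ok: !(w ==> ok)
Before ok := s: !(w ==> s)
Before assert (!ok) || (!s): ((!ok) || (!s)) && (!(w ==> s))
Answer: WP = ((!ok) || (!s)) && (!(w ==> s))


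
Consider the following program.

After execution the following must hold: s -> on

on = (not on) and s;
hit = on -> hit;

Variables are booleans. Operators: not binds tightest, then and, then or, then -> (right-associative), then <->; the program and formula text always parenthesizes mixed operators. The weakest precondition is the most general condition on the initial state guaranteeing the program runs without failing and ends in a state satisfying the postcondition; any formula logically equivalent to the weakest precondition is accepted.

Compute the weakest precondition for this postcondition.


Working backward. After the program, s -> on must hold.
Before hit := on -> hit: s -> on
Before on := (not on) and s: s -> ((not on) and s)
Answer: WP = s -> ((not on) and s)


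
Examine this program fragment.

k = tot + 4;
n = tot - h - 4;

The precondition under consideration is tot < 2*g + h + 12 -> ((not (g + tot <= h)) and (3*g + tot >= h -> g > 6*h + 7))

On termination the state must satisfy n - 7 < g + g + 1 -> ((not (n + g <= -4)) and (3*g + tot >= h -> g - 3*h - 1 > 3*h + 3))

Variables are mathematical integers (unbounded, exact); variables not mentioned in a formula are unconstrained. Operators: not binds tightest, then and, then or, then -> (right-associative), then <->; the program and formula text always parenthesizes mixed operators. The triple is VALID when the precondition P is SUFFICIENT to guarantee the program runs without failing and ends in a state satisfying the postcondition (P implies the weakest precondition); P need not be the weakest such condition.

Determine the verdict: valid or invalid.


Working backward. After the program, the postcondition n - 7 < g + g + 1 -> ((not (n + g <= -4)) and (3*g + tot >= h -> g - 3*h - 1 > 3*h + 3)) must hold; in canonical form it is n < 2*g + 8 -> ((not (g + n <= -4)) and (3*g + tot >= h -> g > 6*h + 4)).
Before n := tot - h - 4: tot < 2*g + h + 12 -> ((not (g + tot <= h)) and (3*g + tot >= h -> g > 6*h + 4))
Before k := tot + 4: tot < 2*g + h + 12 -> ((not (g + tot <= h)) and (3*g + tot >= h -> g > 6*h + 4))
The weakest precondition is tot < 2*g + h + 12 -> ((not (g + tot <= h)) and (3*g + tot >= h -> g > 6*h + 4)).
Check whether tot < 2*g + h + 12 -> ((not (g + tot <= h)) and (3*g + tot >= h -> g > 6*h + 7)) implies it.
Every state satisfying the precondition satisfies the weakest precondition: the implication holds.
Answer: valid


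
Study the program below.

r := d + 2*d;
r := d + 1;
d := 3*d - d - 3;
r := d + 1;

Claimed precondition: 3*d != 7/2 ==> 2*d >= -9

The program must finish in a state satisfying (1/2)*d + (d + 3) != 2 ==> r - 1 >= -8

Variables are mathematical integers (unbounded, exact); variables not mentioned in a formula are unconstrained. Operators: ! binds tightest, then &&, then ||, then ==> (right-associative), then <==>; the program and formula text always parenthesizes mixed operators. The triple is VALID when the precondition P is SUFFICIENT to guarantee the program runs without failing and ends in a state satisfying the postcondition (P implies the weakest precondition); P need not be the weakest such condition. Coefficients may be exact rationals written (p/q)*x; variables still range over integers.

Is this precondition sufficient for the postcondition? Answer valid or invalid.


Working backward. After the program, the postcondition (1/2)*d + (d + 3) != 2 ==> r - 1 >= -8 must hold; in canonical form it is (3/2)*d != -1 ==> r >= -7.
Before r := d + 1: (3/2)*d != -1 ==> d >= -8
Before d := 3*d - d - 3: 3*d != 7/2 ==> 2*d >= -5
Before r := d + 1: 3*d != 7/2 ==> 2*d >= -5
Before r := d + 2*d: 3*d != 7/2 ==> 2*d >= -5
The weakest precondition is 3*d != 7/2 ==> 2*d >= -5.
Check whether 3*d != 7/2 ==> 2*d >= -9 implies it.
Countermodel: at the initial state d = -4, the precondition holds but the weakest precondition fails.
Answer: invalid


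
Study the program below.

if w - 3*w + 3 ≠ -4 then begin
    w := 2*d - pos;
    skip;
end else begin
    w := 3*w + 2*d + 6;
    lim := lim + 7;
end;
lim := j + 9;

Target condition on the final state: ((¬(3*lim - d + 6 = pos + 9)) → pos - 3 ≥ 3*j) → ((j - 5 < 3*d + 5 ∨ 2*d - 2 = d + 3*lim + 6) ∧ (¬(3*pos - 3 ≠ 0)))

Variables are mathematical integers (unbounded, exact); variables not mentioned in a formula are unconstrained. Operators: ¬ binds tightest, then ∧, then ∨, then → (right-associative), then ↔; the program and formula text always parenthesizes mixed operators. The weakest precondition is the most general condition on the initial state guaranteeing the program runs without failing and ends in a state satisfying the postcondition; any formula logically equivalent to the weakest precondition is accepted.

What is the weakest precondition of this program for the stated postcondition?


Working backward. After the program, the postcondition ((¬(3*lim - d + 6 = pos + 9)) → pos - 3 ≥ 3*j) → ((j - 5 < 3*d + 5 ∨ 2*d - 2 = d + 3*lim + 6) ∧ (¬(3*pos - 3 ≠ 0))) must hold; in canonical form it is ((¬(3*lim = d + pos + 3)) → pos ≥ 3*j + 3) → ((j < 3*d + 10 ∨ d = 3*lim + 8) ∧ (¬(3*pos ≠ 3))).
Before lim := j + 9: ((¬(3*j = d + pos - 24)) → pos ≥ 3*j + 3) → ((j < 3*d + 10 ∨ d = 3*j + 35) ∧ (¬(3*pos ≠ 3)))
Then branch requires ((¬(3*j = d + pos - 24)) → pos ≥ 3*j + 3) → ((j < 3*d + 10 ∨ d = 3*j + 35) ∧ (¬(3*pos ≠ 3))); else branch requires ((¬(3*j = d + pos - 24)) → pos ≥ 3*j + 3) → ((j < 3*d + 10 ∨ d = 3*j + 35) ∧ (¬(3*pos ≠ 3))).
Before the if: (2*w ≠ 7 → (((¬(3*j = d + pos - 24)) → pos ≥ 3*j + 3) → ((j < 3*d + 10 ∨ d = 3*j + 35) ∧ (¬(3*pos ≠ 3))))) ∧ ((¬(2*w ≠ 7)) → (((¬(3*j = d + pos - 24)) → pos ≥ 3*j + 3) → ((j < 3*d + 10 ∨ d = 3*j + 35) ∧ (¬(3*pos ≠ 3)))))
Answer: WP = (2*w ≠ 7 → (((¬(3*j = d + pos - 24)) → pos ≥ 3*j + 3) → ((j < 3*d + 10 ∨ d = 3*j + 35) ∧ (¬(3*pos ≠ 3))))) ∧ ((¬(2*w ≠ 7)) → (((¬(3*j = d + pos - 24)) → pos ≥ 3*j + 3) → ((j < 3*d + 10 ∨ d = 3*j + 35) ∧ (¬(3*pos ≠ 3)))))


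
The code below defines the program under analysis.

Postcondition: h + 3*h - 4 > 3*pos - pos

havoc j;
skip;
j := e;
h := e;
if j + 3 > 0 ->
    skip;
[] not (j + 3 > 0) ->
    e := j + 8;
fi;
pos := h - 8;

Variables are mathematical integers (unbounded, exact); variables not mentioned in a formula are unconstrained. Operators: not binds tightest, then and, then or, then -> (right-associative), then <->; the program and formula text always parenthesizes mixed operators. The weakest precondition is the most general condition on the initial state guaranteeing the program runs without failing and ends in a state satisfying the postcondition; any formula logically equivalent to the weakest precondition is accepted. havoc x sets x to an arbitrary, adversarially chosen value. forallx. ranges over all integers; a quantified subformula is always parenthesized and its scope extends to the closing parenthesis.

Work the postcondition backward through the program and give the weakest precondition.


Working backward. After the program, the postcondition h + 3*h - 4 > 3*pos - pos must hold; in canonical form it is 4*h > 2*pos + 4.
Before pos := h - 8: 2*h > -12
Then branch requires 2*h > -12; else branch requires 2*h > -12.
Before the if: (j > -3 -> 2*h > -12) and ((not (j > -3)) -> 2*h > -12)
Before h := e: (j > -3 -> 2*e > -12) and ((not (j > -3)) -> 2*e > -12)
Before j := e: (e > -3 -> 2*e > -12) and ((not (e > -3)) -> 2*e > -12)
Before skip: (e > -3 -> 2*e > -12) and ((not (e > -3)) -> 2*e > -12)
Before havoc j: (e > -3 -> 2*e > -12) and ((not (e > -3)) -> 2*e > -12)
Answer: WP = (e > -3 -> 2*e > -12) and ((not (e > -3)) -> 2*e > -12)


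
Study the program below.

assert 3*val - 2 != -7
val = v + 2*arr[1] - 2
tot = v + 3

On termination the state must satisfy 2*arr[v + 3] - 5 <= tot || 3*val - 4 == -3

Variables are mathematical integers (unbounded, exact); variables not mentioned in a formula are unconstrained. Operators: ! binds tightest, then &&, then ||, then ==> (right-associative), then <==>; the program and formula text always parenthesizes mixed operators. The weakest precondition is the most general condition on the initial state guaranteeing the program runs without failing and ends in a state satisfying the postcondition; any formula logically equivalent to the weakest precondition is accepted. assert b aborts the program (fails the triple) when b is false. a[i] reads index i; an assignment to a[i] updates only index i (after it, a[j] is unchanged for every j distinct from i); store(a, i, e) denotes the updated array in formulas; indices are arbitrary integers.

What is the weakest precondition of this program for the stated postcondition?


Working backward. After the program, the postcondition 2*arr[v + 3] - 5 <= tot || 3*val - 4 == -3 must hold; in canonical form it is 2*arr[v + 3] <= tot + 5 || 3*val == 1.
Before tot := v + 3: 2*arr[v + 3] <= v + 8 || 3*val == 1
Before val := v + 2*arr[1] - 2: 2*arr[v + 3] <= v + 8 || 6*arr[1] + 3*v == 7
Before assert 3*val - 2 != -7: 3*val != -5 && (2*arr[v + 3] <= v + 8 || 6*arr[1] + 3*v == 7)
Answer: WP = 3*val != -5 && (2*arr[v + 3] <= v + 8 || 6*arr[1] + 3*v == 7)


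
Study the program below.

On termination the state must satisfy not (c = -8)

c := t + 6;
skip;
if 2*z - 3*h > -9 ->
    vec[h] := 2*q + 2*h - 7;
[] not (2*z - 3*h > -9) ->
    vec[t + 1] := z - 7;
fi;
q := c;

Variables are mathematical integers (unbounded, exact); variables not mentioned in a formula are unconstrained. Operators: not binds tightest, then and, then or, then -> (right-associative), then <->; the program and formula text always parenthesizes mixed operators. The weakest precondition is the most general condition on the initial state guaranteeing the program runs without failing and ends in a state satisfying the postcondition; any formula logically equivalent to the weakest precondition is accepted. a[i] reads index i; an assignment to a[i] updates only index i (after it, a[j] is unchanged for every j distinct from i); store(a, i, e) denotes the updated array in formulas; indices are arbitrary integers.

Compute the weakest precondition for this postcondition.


Working backward. After the program, not (c = -8) must hold.
Before q := c: not (c = -8)
Then branch requires not (c = -8); else branch requires not (c = -8).
Before the if: (2*z > 3*h - 9 -> (not (c = -8))) and ((not (2*z > 3*h - 9)) -> (not (c = -8)))
Before skip: (2*z > 3*h - 9 -> (not (c = -8))) and ((not (2*z > 3*h - 9)) -> (not (c = -8)))
Before c := t + 6: (2*z > 3*h - 9 -> (not (t = -14))) and ((not (2*z > 3*h - 9)) -> (not (t = -14)))
Answer: WP = (2*z > 3*h - 9 -> (not (t = -14))) and ((not (2*z > 3*h - 9)) -> (not (t = -14)))


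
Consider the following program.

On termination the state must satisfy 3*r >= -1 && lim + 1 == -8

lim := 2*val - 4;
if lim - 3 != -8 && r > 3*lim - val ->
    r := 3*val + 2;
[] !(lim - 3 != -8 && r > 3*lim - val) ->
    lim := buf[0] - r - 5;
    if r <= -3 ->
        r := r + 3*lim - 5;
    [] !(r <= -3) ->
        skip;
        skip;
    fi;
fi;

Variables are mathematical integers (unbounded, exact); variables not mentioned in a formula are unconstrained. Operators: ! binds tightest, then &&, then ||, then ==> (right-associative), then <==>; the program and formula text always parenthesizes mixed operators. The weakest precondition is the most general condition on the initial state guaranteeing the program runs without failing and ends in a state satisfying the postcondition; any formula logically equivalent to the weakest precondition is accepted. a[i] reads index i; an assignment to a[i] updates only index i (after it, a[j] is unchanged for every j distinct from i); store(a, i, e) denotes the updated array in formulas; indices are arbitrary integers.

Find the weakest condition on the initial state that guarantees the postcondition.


Working backward. After the program, the postcondition 3*r >= -1 && lim + 1 == -8 must hold; in canonical form it is 3*r >= -1 && lim == -9.
Then branch requires 9*val >= -7 && lim == -9; else branch requires (r <= -3 ==> (9*buf[0] >= 6*r + 59 && buf[0] == r - 4)) && ((!(r <= -3)) ==> (3*r >= -1 && buf[0] == r - 4)).
Before the if: ((lim != -5 && r + val > 3*lim) ==> (9*val >= -7 && lim == -9)) && ((!(lim != -5 && r + val > 3*lim)) ==> ((r <= -3 ==> (9*buf[0] >= 6*r + 59 && buf[0] == r - 4)) && ((!(r <= -3)) ==> (3*r >= -1 && buf[0] == r - 4))))
Before lim := 2*val - 4: ((2*val != -1 && r > 5*val - 12) ==> (9*val >= -7 && 2*val == -5)) && ((!(2*val != -1 && r > 5*val - 12)) ==> ((r <= -3 ==> (9*buf[0] >= 6*r + 59 && buf[0] == r - 4)) && ((!(r <= -3)) ==> (3*r >= -1 && buf[0] == r - 4))))
Answer: WP = ((2*val != -1 && r > 5*val - 12) ==> (9*val >= -7 && 2*val == -5)) && ((!(2*val != -1 && r > 5*val - 12)) ==> ((r <= -3 ==> (9*buf[0] >= 6*r + 59 && buf[0] == r - 4)) && ((!(r <= -3)) ==> (3*r >= -1 && buf[0] == r - 4))))


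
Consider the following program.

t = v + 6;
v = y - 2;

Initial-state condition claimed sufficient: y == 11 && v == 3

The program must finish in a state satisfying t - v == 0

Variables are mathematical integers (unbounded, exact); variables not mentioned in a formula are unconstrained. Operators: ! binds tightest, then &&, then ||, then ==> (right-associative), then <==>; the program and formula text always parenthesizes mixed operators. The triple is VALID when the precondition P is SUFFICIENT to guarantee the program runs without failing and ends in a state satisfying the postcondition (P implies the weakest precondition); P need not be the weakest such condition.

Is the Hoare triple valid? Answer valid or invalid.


Working backward. After the program, the postcondition t - v == 0 must hold; in canonical form it is t == v.
Before v := y - 2: t == y - 2
Before t := v + 6: v == y - 8
The weakest precondition is v == y - 8.
Check whether y == 11 && v == 3 implies it.
Every state satisfying the precondition satisfies the weakest precondition: the implication holds.
Answer: valid


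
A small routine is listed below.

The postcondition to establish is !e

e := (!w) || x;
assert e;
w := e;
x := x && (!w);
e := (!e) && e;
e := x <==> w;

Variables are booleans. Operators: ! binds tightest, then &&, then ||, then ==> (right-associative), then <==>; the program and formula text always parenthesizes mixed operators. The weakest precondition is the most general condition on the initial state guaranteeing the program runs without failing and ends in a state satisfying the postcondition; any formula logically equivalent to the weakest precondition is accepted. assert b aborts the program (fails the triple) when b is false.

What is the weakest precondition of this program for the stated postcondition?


Working backward. After the program, !e must hold.
Before e := x <==> w: !(x <==> w)
Before e := (!e) && e: !(x <==> w)
Before x := x && (!w): !((x && (!w)) <==> w)
Before w := e: !((x && (!e)) <==> e)
Before assert e: e && (!((x && (!e)) <==> e))
Before e := (!w) || x: ((!w) || x) && (!((x && (!((!w) || x))) <==> ((!w) || x)))
Answer: WP = ((!w) || x) && (!((x && (!((!w) || x))) <==> ((!w) || x)))


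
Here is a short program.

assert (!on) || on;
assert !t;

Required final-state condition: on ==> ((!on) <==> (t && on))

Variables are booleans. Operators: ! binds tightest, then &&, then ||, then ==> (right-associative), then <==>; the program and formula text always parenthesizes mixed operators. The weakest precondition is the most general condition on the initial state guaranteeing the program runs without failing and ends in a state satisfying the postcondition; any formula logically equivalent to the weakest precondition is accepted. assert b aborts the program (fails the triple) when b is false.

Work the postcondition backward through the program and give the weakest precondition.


Working backward. After the program, on ==> ((!on) <==> (t && on)) must hold.
Before assert !t: (!t) && (on ==> ((!on) <==> (t && on)))
Before assert (!on) || on: (!t) && (on ==> ((!on) <==> (t && on)))
Answer: WP = (!t) && (on ==> ((!on) <==> (t && on)))


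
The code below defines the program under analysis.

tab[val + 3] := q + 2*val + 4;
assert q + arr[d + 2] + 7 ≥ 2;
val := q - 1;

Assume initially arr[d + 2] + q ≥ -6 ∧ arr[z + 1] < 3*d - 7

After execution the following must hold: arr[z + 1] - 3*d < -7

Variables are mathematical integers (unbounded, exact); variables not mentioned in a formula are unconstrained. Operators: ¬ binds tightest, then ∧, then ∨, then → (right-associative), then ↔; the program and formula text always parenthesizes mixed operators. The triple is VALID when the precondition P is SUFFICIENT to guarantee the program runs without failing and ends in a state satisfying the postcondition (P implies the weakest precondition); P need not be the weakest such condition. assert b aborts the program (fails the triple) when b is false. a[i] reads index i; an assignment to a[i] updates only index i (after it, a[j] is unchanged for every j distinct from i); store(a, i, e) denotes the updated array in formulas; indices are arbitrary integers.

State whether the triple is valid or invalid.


Working backward. After the program, the postcondition arr[z + 1] - 3*d < -7 must hold; in canonical form it is arr[z + 1] < 3*d - 7.
Before val := q - 1: arr[z + 1] < 3*d - 7
Before assert q + arr[d + 2] + 7 ≥ 2: arr[d + 2] + q ≥ -5 ∧ arr[z + 1] < 3*d - 7
Before tab[val + 3] := q + 2*val + 4: arr[d + 2] + q ≥ -5 ∧ arr[z + 1] < 3*d - 7
The weakest precondition is arr[d + 2] + q ≥ -5 ∧ arr[z + 1] < 3*d - 7.
Check whether arr[d + 2] + q ≥ -6 ∧ arr[z + 1] < 3*d - 7 implies it.
Countermodel: at the initial state arr = {[0] = -8, [2] = -8, elsewhere -8}, d = 0, q = 2, z = -1, the precondition holds but the weakest precondition fails.
Answer: invalid


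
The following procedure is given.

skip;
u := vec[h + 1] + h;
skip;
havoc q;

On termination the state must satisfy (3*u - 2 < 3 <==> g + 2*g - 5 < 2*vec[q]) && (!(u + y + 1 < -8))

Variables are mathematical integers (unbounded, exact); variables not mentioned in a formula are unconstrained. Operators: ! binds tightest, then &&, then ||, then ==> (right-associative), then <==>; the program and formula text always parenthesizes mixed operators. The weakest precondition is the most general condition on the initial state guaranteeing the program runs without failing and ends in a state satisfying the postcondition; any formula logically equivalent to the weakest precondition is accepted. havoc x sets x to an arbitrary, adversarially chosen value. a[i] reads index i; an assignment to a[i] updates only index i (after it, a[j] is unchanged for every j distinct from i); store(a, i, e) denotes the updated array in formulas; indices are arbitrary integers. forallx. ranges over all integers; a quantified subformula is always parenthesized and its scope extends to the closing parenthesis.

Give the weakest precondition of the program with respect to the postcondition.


Working backward. After the program, the postcondition (3*u - 2 < 3 <==> g + 2*g - 5 < 2*vec[q]) && (!(u + y + 1 < -8)) must hold; in canonical form it is (3*u < 5 <==> 3*g < 2*vec[q] + 5) && (!(u + y < -9)).
Before havoc q: forall q_1. ((3*u < 5 <==> 3*g < 2*vec[q_1] + 5) && (!(u + y < -9)))
Before skip: forall q_1. ((3*u < 5 <==> 3*g < 2*vec[q_1] + 5) && (!(u + y < -9)))
Before u := vec[h + 1] + h: forall q_1. ((3*vec[h + 1] + 3*h < 5 <==> 3*g < 2*vec[q_1] + 5) && (!(vec[h + 1] + h + y < -9)))
Before skip: forall q_1. ((3*vec[h + 1] + 3*h < 5 <==> 3*g < 2*vec[q_1] + 5) && (!(vec[h + 1] + h + y < -9)))
Answer: WP = forall q_1. ((3*vec[h + 1] + 3*h < 5 <==> 3*g < 2*vec[q_1] + 5) && (!(vec[h + 1] + h + y < -9)))


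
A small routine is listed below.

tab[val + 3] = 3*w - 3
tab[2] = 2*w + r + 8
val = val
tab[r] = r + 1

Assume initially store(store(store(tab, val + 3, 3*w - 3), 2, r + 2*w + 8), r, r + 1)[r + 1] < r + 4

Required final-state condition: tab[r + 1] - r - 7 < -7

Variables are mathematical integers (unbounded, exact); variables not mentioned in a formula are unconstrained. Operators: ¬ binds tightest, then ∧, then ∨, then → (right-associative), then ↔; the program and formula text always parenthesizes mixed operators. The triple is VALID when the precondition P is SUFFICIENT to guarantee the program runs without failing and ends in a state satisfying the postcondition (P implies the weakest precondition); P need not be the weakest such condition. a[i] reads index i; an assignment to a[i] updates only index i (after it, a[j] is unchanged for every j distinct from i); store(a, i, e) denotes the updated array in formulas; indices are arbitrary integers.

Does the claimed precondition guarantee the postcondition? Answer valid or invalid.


Working backward. After the program, the postcondition tab[r + 1] - r - 7 < -7 must hold; in canonical form it is tab[r + 1] < r.
Before tab[r] := r + 1: store(tab, r, r + 1)[r + 1] < r
Before val := val: store(tab, r, r + 1)[r + 1] < r
Before tab[2] := 2*w + r + 8: store(store(tab, 2, r + 2*w + 8), r, r + 1)[r + 1] < r
Before tab[val + 3] := 3*w - 3: store(store(store(tab, val + 3, 3*w - 3), 2, r + 2*w + 8), r, r + 1)[r + 1] < r
The weakest precondition is store(store(store(tab, val + 3, 3*w - 3), 2, r + 2*w + 8), r, r + 1)[r + 1] < r.
Check whether store(store(store(tab, val + 3, 3*w - 3), 2, r + 2*w + 8), r, r + 1)[r + 1] < r + 4 implies it.
Countermodel: at the initial state r = 1, tab = {[1] = 6, [2] = 6, [7] = 6, elsewhere 6}, val = 4, w = -3, the precondition holds but the weakest precondition fails.
Answer: invalid


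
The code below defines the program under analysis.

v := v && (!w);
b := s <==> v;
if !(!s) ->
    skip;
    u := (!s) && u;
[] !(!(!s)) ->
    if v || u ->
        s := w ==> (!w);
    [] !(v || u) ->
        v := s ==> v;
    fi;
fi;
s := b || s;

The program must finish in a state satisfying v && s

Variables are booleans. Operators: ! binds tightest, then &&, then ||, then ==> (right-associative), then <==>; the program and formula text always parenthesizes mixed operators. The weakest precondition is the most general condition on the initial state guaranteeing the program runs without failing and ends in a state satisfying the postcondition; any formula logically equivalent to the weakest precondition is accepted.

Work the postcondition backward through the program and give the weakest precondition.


Working backward. After the program, v && s must hold.
Before s := b || s: v && (b || s)
Then branch requires v && (b || s); else branch requires ((v || u) ==> (v && (b || (w ==> (!w))))) && ((!(v || u)) ==> ((s ==> v) && (b || s))).
Before the if: (s ==> (v && (b || s))) && ((!s) ==> (((v || u) ==> (v && (b || (w ==> (!w))))) && ((!(v || u)) ==> ((s ==> v) && (b || s)))))
Before b := s <==> v: (s ==> (v && ((s <==> v) || s))) && ((!s) ==> (((v || u) ==> (v && ((s <==> v) || (w ==> (!w))))) && ((!(v || u)) ==> ((s ==> v) && ((s <==> v) || s)))))
Before v := v && (!w): (s ==> (v && (!w) && ((s <==> (v && (!w))) || s))) && ((!s) ==> ((((v && (!w)) || u) ==> (v && (!w) && ((s <==> (v && (!w))) || (w ==> (!w))))) && ((!((v && (!w)) || u)) ==> ((s ==> (v && (!w))) && ((s <==> (v && (!w))) || s)))))
Answer: WP = (s ==> (v && (!w) && ((s <==> (v && (!w))) || s))) && ((!s) ==> ((((v && (!w)) || u) ==> (v && (!w) && ((s <==> (v && (!w))) || (w ==> (!w))))) && ((!((v && (!w)) || u)) ==> ((s ==> (v && (!w))) && ((s <==> (v && (!w))) || s)))))


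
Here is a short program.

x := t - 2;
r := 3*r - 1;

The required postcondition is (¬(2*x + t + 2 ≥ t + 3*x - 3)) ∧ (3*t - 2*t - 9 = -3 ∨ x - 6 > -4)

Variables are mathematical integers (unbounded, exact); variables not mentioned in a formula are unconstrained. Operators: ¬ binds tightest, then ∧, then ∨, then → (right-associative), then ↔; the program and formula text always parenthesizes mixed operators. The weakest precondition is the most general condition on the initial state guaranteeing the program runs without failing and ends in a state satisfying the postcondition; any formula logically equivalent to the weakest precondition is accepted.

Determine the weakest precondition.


Working backward. After the program, the postcondition (¬(2*x + t + 2 ≥ t + 3*x - 3)) ∧ (3*t - 2*t - 9 = -3 ∨ x - 6 > -4) must hold; in canonical form it is (¬(x ≤ 5)) ∧ (t = 6 ∨ x > 2).
Before r := 3*r - 1: (¬(x ≤ 5)) ∧ (t = 6 ∨ x > 2)
Before x := t - 2: (¬(t ≤ 7)) ∧ (t = 6 ∨ t > 4)
Answer: WP = (¬(t ≤ 7)) ∧ (t = 6 ∨ t > 4)


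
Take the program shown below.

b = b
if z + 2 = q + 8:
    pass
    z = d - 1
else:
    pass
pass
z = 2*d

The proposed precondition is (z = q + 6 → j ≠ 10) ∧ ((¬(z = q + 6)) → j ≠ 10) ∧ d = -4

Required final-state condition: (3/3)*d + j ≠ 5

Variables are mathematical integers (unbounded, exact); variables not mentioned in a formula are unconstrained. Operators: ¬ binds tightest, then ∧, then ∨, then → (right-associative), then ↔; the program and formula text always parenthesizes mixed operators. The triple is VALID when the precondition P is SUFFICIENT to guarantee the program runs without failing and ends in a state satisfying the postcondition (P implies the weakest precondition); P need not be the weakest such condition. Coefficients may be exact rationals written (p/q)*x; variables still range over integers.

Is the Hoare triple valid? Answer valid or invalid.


Working backward. After the program, the postcondition (3/3)*d + j ≠ 5 must hold; in canonical form it is d + j ≠ 5.
Before z := 2*d: d + j ≠ 5
Before skip: d + j ≠ 5
Then branch requires d + j ≠ 5; else branch requires d + j ≠ 5.
Before the if: (z = q + 6 → d + j ≠ 5) ∧ ((¬(z = q + 6)) → d + j ≠ 5)
Before b := b: (z = q + 6 → d + j ≠ 5) ∧ ((¬(z = q + 6)) → d + j ≠ 5)
The weakest precondition is (z = q + 6 → d + j ≠ 5) ∧ ((¬(z = q + 6)) → d + j ≠ 5).
Check whether (z = q + 6 → j ≠ 10) ∧ ((¬(z = q + 6)) → j ≠ 10) ∧ d = -4 implies it.
Countermodel: at the initial state d = -4, j = 9, q = -6, z = 1, the precondition holds but the weakest precondition fails.
Answer: invalid


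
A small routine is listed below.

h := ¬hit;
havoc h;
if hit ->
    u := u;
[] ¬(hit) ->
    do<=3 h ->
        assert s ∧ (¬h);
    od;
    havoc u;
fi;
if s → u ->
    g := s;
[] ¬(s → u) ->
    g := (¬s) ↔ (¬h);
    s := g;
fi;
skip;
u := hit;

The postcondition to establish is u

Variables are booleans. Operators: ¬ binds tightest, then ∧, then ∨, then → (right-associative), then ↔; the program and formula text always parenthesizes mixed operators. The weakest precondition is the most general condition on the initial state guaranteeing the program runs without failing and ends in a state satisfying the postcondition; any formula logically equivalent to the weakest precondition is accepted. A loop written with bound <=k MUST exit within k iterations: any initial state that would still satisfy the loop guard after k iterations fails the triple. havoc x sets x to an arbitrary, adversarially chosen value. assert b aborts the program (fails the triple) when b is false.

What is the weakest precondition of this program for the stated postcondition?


Working backward. After the program, u must hold.
Before u := hit: hit
Before skip: hit
Then branch requires hit; else branch requires hit.
Before the if: ((s → u) → hit) ∧ ((¬(s → u)) → hit)
Then branch requires ((s → u) → hit) ∧ ((¬(s → u)) → hit); else branch requires (h → (s ∧ (¬h) ∧ (h → (s ∧ (¬h) ∧ (h → (s ∧ (¬h) ∧ hit ∧ ((¬s) → hit) ∧ (s → hit))) ∧ ((¬h) → (hit ∧ ((¬s) → hit) ∧ (s → hit))))) ∧ ((¬h) → (hit ∧ ((¬s) → hit) ∧ (s → hit))))) ∧ ((¬h) → (hit ∧ ((¬s) → hit) ∧ (s → hit))).
Before the if: (hit → (((s → u) → hit) ∧ ((¬(s → u)) → hit))) ∧ ((¬hit) → ((h → (s ∧ (¬h) ∧ (h → (s ∧ (¬h) ∧ (h → (s ∧ (¬h) ∧ hit ∧ ((¬s) → hit) ∧ (s → hit))) ∧ ((¬h) → (hit ∧ ((¬s) → hit) ∧ (s → hit))))) ∧ ((¬h) → (hit ∧ ((¬s) → hit) ∧ (s → hit))))) ∧ ((¬h) → (hit ∧ ((¬s) → hit) ∧ (s → hit)))))
Before havoc h: (hit → (((s → u) → hit) ∧ ((¬(s → u)) → hit))) ∧ hit ∧ ((¬hit) → (hit ∧ ((¬s) → hit) ∧ (s → hit)))
Before h := ¬hit: (hit → (((s → u) → hit) ∧ ((¬(s → u)) → hit))) ∧ hit ∧ ((¬hit) → (hit ∧ ((¬s) → hit) ∧ (s → hit)))
Answer: WP = (hit → (((s → u) → hit) ∧ ((¬(s → u)) → hit))) ∧ hit ∧ ((¬hit) → (hit ∧ ((¬s) → hit) ∧ (s → hit)))


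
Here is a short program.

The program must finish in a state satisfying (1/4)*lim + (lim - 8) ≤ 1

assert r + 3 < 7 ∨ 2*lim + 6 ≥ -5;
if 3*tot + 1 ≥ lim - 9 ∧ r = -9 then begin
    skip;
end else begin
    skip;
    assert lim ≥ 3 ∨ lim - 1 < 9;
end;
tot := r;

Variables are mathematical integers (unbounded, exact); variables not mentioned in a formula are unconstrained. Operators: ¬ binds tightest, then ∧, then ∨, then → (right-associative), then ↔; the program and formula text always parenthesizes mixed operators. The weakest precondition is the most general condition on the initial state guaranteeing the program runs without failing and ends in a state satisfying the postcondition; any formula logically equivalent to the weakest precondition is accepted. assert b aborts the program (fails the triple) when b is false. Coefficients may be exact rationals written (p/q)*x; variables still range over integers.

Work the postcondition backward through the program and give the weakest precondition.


Working backward. After the program, the postcondition (1/4)*lim + (lim - 8) ≤ 1 must hold; in canonical form it is (5/4)*lim ≤ 9.
Before tot := r: (5/4)*lim ≤ 9
Then branch requires (5/4)*lim ≤ 9; else branch requires (lim ≥ 3 ∨ lim < 10) ∧ (5/4)*lim ≤ 9.
Before the if: ((3*tot ≥ lim - 10 ∧ r = -9) → (5/4)*lim ≤ 9) ∧ ((¬(3*tot ≥ lim - 10 ∧ r = -9)) → ((lim ≥ 3 ∨ lim < 10) ∧ (5/4)*lim ≤ 9))
Before assert r + 3 < 7 ∨ 2*lim + 6 ≥ -5: (r < 4 ∨ 2*lim ≥ -11) ∧ ((3*tot ≥ lim - 10 ∧ r = -9) → (5/4)*lim ≤ 9) ∧ ((¬(3*tot ≥ lim - 10 ∧ r = -9)) → ((lim ≥ 3 ∨ lim < 10) ∧ (5/4)*lim ≤ 9))
Answer: WP = (r < 4 ∨ 2*lim ≥ -11) ∧ ((3*tot ≥ lim - 10 ∧ r = -9) → (5/4)*lim ≤ 9) ∧ ((¬(3*tot ≥ lim - 10 ∧ r = -9)) → ((lim ≥ 3 ∨ lim < 10) ∧ (5/4)*lim ≤ 9))


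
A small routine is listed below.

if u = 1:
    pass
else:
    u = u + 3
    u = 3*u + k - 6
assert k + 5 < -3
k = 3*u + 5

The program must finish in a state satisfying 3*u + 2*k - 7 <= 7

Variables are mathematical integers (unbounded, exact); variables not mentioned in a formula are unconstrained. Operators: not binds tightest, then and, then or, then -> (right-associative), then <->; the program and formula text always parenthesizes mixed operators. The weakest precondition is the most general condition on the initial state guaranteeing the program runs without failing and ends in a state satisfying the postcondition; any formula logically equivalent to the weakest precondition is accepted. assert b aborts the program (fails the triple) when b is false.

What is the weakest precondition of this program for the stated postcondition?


Working backward. After the program, the postcondition 3*u + 2*k - 7 <= 7 must hold; in canonical form it is 2*k + 3*u <= 14.
Before k := 3*u + 5: 9*u <= 4
Before assert k + 5 < -3: k < -8 and 9*u <= 4
Then branch requires k < -8 and 9*u <= 4; else branch requires k < -8 and 9*k + 27*u <= -23.
Before the if: (u = 1 -> (k < -8 and 9*u <= 4)) and ((not (u = 1)) -> (k < -8 and 9*k + 27*u <= -23))
Answer: WP = (u = 1 -> (k < -8 and 9*u <= 4)) and ((not (u = 1)) -> (k < -8 and 9*k + 27*u <= -23))


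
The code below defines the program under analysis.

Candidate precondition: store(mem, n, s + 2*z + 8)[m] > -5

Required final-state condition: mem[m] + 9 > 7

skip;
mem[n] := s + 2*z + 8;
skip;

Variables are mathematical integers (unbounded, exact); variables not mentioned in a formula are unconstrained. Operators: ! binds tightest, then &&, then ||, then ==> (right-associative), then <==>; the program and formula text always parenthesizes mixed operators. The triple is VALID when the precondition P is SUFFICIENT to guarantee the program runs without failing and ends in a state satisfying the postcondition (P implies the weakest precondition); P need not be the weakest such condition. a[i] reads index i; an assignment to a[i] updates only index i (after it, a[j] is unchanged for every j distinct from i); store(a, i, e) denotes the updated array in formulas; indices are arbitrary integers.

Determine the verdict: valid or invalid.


Working backward. After the program, the postcondition mem[m] + 9 > 7 must hold; in canonical form it is mem[m] > -2.
Before skip: mem[m] > -2
Before mem[n] := s + 2*z + 8: store(mem, n, s + 2*z + 8)[m] > -2
Before skip: store(mem, n, s + 2*z + 8)[m] > -2
The weakest precondition is store(mem, n, s + 2*z + 8)[m] > -2.
Check whether store(mem, n, s + 2*z + 8)[m] > -5 implies it.
Countermodel: at the initial state m = 0, mem = {[0] = -2, elsewhere -2}, n = 0, s = -10, z = 0, the precondition holds but the weakest precondition fails.
Answer: invalid


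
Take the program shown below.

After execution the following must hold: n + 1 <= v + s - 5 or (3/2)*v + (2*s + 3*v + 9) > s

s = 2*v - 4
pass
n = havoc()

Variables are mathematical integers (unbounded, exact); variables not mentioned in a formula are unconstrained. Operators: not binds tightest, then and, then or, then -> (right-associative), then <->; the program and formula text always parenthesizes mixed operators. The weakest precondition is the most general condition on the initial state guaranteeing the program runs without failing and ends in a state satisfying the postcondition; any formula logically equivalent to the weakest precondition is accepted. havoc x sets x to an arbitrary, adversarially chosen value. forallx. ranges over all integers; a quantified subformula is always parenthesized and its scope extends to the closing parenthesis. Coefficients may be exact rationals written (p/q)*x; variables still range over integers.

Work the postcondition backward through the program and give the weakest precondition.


Working backward. After the program, the postcondition n + 1 <= v + s - 5 or (3/2)*v + (2*s + 3*v + 9) > s must hold; in canonical form it is n <= s + v - 6 or s + (9/2)*v > -9.
Before havoc n: forall n_1. (n_1 <= s + v - 6 or s + (9/2)*v > -9)
Before skip: forall n_1. (n_1 <= s + v - 6 or s + (9/2)*v > -9)
Before s := 2*v - 4: forall n_1. (n_1 <= 3*v - 10 or (13/2)*v > -5)
Answer: WP = forall n_1. (n_1 <= 3*v - 10 or (13/2)*v > -5)


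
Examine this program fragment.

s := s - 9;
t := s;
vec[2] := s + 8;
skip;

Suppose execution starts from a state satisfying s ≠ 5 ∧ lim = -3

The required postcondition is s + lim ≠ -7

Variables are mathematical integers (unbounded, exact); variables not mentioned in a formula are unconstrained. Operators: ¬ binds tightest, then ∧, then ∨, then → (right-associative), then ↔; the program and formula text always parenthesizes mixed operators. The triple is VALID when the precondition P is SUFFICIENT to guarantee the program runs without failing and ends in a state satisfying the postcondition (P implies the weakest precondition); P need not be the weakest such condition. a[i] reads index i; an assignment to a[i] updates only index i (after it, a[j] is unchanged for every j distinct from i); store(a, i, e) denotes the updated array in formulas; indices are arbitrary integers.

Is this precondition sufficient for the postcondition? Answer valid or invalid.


Working backward. After the program, the postcondition s + lim ≠ -7 must hold; in canonical form it is lim + s ≠ -7.
Before skip: lim + s ≠ -7
Before vec[2] := s + 8: lim + s ≠ -7
Before t := s: lim + s ≠ -7
Before s := s - 9: lim + s ≠ 2
The weakest precondition is lim + s ≠ 2.
Check whether s ≠ 5 ∧ lim = -3 implies it.
Every state satisfying the precondition satisfies the weakest precondition: the implication holds.
Answer: valid


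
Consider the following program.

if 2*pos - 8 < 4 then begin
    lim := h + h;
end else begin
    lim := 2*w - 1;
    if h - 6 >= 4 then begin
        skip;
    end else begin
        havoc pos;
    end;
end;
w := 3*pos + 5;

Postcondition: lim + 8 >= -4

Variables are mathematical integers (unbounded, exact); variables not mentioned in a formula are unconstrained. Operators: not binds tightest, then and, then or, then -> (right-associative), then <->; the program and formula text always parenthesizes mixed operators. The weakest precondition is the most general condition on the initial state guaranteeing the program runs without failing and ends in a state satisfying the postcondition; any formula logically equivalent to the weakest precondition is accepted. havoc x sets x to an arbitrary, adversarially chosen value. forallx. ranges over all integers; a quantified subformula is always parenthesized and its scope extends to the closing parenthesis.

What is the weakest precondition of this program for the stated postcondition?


Working backward. After the program, the postcondition lim + 8 >= -4 must hold; in canonical form it is lim >= -12.
Before w := 3*pos + 5: lim >= -12
Then branch requires 2*h >= -12; else branch requires (h >= 10 -> 2*w >= -11) and ((not (h >= 10)) -> 2*w >= -11).
Before the if: (2*pos < 12 -> 2*h >= -12) and ((not (2*pos < 12)) -> ((h >= 10 -> 2*w >= -11) and ((not (h >= 10)) -> 2*w >= -11)))
Answer: WP = (2*pos < 12 -> 2*h >= -12) and ((not (2*pos < 12)) -> ((h >= 10 -> 2*w >= -11) and ((not (h >= 10)) -> 2*w >= -11)))


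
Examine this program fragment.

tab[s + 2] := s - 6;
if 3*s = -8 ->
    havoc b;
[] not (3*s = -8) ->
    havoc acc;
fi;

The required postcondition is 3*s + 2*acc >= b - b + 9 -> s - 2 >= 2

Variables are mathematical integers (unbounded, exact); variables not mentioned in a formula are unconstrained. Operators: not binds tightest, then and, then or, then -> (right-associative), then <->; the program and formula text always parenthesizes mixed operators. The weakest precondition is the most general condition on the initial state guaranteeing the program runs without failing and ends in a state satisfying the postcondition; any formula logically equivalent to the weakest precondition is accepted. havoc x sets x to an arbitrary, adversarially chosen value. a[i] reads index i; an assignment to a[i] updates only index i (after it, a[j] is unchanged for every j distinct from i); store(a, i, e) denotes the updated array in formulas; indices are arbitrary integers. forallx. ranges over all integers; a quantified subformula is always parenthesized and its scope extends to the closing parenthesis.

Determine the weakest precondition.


Working backward. After the program, the postcondition 3*s + 2*acc >= b - b + 9 -> s - 2 >= 2 must hold; in canonical form it is 2*acc + 3*s >= 9 -> s >= 4.
Then branch requires 2*acc + 3*s >= 9 -> s >= 4; else branch requires forall acc_1. (2*acc_1 + 3*s >= 9 -> s >= 4).
Before the if: (3*s = -8 -> (2*acc + 3*s >= 9 -> s >= 4)) and ((not (3*s = -8)) -> (forall acc_1. (2*acc_1 + 3*s >= 9 -> s >= 4)))
Before tab[s + 2] := s - 6: (3*s = -8 -> (2*acc + 3*s >= 9 -> s >= 4)) and ((not (3*s = -8)) -> (forall acc_1. (2*acc_1 + 3*s >= 9 -> s >= 4)))
Answer: WP = (3*s = -8 -> (2*acc + 3*s >= 9 -> s >= 4)) and ((not (3*s = -8)) -> (forall acc_1. (2*acc_1 + 3*s >= 9 -> s >= 4)))
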